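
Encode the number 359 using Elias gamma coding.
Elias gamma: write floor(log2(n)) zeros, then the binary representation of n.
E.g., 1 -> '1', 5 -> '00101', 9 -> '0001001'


num_bits = floor(log2(359)) + 1 = 9
leading_zeros = num_bits - 1 = 8
binary(359) = 101100111

Elias gamma(359) = '00000000' + '101100111' = 00000000101100111 (17 bits)


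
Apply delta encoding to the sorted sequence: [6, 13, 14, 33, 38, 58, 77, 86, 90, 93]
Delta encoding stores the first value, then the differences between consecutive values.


First value: 6
Deltas:
  13 - 6 = 7
  14 - 13 = 1
  33 - 14 = 19
  38 - 33 = 5
  58 - 38 = 20
  77 - 58 = 19
  86 - 77 = 9
  90 - 86 = 4
  93 - 90 = 3


Delta encoded: [6, 7, 1, 19, 5, 20, 19, 9, 4, 3]


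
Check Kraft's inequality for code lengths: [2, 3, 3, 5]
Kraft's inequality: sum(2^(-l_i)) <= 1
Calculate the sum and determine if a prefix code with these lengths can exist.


Sum = 2^(-2) + 2^(-3) + 2^(-3) + 2^(-5)
    = 0.25 + 0.125 + 0.125 + 0.03125
    = 17/32 = 0.53125
Since 0.53125 <= 1, Kraft's inequality IS satisfied.
A prefix code with these lengths CAN exist.

Kraft sum = 0.53125. Satisfied.


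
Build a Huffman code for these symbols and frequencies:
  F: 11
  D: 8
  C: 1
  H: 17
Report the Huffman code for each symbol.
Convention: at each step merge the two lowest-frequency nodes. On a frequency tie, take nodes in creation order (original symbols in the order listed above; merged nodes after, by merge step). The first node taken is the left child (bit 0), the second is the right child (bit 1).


Huffman tree construction:
Step 1: Merge C(1) + D(8) = 9
Step 2: Merge (C+D)(9) + F(11) = 20
Step 3: Merge H(17) + ((C+D)+F)(20) = 37
Read each symbol's code off the tree from the root (left child = 0, right child = 1).

Codes:
  F: 11 (length 2)
  D: 101 (length 3)
  C: 100 (length 3)
  H: 0 (length 1)
Average code length: 66/37 = 1.7838 bits/symbol


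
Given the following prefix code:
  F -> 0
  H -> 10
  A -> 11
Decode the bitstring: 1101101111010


Decoding step by step:
Bits 11 -> A
Bits 0 -> F
Bits 11 -> A
Bits 0 -> F
Bits 11 -> A
Bits 11 -> A
Bits 0 -> F
Bits 10 -> H


Decoded message: AFAFAAFH


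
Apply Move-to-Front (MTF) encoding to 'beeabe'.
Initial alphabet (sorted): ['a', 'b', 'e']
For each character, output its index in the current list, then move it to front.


MTF encoding:
'b': index 1 in ['a', 'b', 'e'] -> ['b', 'a', 'e']
'e': index 2 in ['b', 'a', 'e'] -> ['e', 'b', 'a']
'e': index 0 in ['e', 'b', 'a'] -> ['e', 'b', 'a']
'a': index 2 in ['e', 'b', 'a'] -> ['a', 'e', 'b']
'b': index 2 in ['a', 'e', 'b'] -> ['b', 'a', 'e']
'e': index 2 in ['b', 'a', 'e'] -> ['e', 'b', 'a']


Output: [1, 2, 0, 2, 2, 2]


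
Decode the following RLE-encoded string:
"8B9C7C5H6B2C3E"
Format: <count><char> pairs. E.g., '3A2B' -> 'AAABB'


Expanding each <count><char> pair:
  8B -> 'BBBBBBBB'
  9C -> 'CCCCCCCCC'
  7C -> 'CCCCCCC'
  5H -> 'HHHHH'
  6B -> 'BBBBBB'
  2C -> 'CC'
  3E -> 'EEE'

Decoded = BBBBBBBBCCCCCCCCCCCCCCCCHHHHHBBBBBBCCEEE


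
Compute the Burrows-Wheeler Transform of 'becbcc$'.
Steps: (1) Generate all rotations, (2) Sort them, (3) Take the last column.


Rotations (sorted):
  0: $becbcc -> last char: c
  1: bcc$bec -> last char: c
  2: becbcc$ -> last char: $
  3: c$becbc -> last char: c
  4: cbcc$be -> last char: e
  5: cc$becb -> last char: b
  6: ecbcc$b -> last char: b


BWT = cc$cebb


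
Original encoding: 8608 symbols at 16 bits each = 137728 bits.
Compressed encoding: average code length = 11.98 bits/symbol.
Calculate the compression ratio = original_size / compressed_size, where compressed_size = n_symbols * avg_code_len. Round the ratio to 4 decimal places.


original_size = n_symbols * orig_bits = 8608 * 16 = 137728 bits
compressed_size = n_symbols * avg_code_len = 8608 * 11.98 = 103123.84 bits
ratio = original_size / compressed_size = 137728 / 103123.84 = 1.3356

Compression ratio = 1.3356


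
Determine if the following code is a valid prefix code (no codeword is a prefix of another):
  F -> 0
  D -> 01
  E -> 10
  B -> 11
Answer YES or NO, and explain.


Checking each pair (does one codeword prefix another?):
  F='0' vs D='01': prefix -- VIOLATION

NO -- this is NOT a valid prefix code. F (0) is a prefix of D (01).


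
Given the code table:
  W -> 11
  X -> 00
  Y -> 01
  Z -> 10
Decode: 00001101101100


Decoding:
00 -> X
00 -> X
11 -> W
01 -> Y
10 -> Z
11 -> W
00 -> X


Result: XXWYZWX


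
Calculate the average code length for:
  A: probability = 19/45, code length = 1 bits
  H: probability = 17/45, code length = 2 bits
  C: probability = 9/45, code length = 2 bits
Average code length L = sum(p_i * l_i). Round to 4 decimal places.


Weighted contributions p_i * l_i:
  A: (19/45) * 1 = 19/45
  H: (17/45) * 2 = 34/45
  C: (9/45) * 2 = 18/45
Sum = (19 + 34 + 18)/45 = 71/45

L = 71/45 = 1.5778 bits/symbol


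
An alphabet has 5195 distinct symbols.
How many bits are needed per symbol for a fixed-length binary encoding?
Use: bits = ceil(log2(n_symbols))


log2(5195) = 12.3429
Bracket: 2^12 = 4096 < 5195 <= 2^13 = 8192
So ceil(log2(5195)) = 13

bits = ceil(log2(5195)) = ceil(12.3429) = 13 bits


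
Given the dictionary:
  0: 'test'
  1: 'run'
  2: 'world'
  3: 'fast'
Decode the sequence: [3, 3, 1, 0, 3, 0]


Look up each index in the dictionary:
  3 -> 'fast'
  3 -> 'fast'
  1 -> 'run'
  0 -> 'test'
  3 -> 'fast'
  0 -> 'test'

Decoded: "fast fast run test fast test"


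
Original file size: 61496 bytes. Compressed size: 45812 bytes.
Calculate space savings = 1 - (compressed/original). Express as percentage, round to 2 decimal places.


ratio = compressed/original = 45812/61496 = 0.744959
savings = 1 - ratio = 1 - 0.744959 = 0.255041
as a percentage: 0.255041 * 100 = 25.5%

Space savings = 1 - 45812/61496 = 25.5%


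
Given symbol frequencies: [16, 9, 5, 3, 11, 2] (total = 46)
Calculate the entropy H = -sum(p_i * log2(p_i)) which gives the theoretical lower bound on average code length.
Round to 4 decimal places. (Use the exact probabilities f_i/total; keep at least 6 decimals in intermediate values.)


Per-symbol terms -p_i * log2(p_i) with p_i = f_i/46:
  p = 16/46 = 0.347826: log2(p) = -1.523562, -p*log2(p) = 0.529935
  p = 9/46 = 0.195652: log2(p) = -2.353637, -p*log2(p) = 0.460494
  p = 5/46 = 0.108696: log2(p) = -3.201634, -p*log2(p) = 0.348004
  p = 3/46 = 0.065217: log2(p) = -3.938599, -p*log2(p) = 0.256865
  p = 11/46 = 0.239130: log2(p) = -2.064130, -p*log2(p) = 0.493596
  p = 2/46 = 0.043478: log2(p) = -4.523562, -p*log2(p) = 0.196677
H = 0.529935 + 0.460494 + 0.348004 + 0.256865 + 0.493596 + 0.196677 = 2.285571

H = 2.2856 bits/symbol


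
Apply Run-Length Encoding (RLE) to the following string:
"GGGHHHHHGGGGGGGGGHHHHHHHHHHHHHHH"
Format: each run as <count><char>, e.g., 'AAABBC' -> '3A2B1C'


Scanning runs left to right:
  i=0: run of 'G' x 3 -> '3G'
  i=3: run of 'H' x 5 -> '5H'
  i=8: run of 'G' x 9 -> '9G'
  i=17: run of 'H' x 15 -> '15H'

RLE = 3G5H9G15H


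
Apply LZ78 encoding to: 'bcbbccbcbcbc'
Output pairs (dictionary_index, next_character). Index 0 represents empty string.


LZ78 encoding steps:
Dictionary: {0: ''}
Step 1: w='' (idx 0), next='b' -> output (0, 'b'), add 'b' as idx 1
Step 2: w='' (idx 0), next='c' -> output (0, 'c'), add 'c' as idx 2
Step 3: w='b' (idx 1), next='b' -> output (1, 'b'), add 'bb' as idx 3
Step 4: w='c' (idx 2), next='c' -> output (2, 'c'), add 'cc' as idx 4
Step 5: w='b' (idx 1), next='c' -> output (1, 'c'), add 'bc' as idx 5
Step 6: w='bc' (idx 5), next='b' -> output (5, 'b'), add 'bcb' as idx 6
Step 7: w='c' (idx 2), end of input -> output (2, '')


Encoded: [(0, 'b'), (0, 'c'), (1, 'b'), (2, 'c'), (1, 'c'), (5, 'b'), (2, '')]


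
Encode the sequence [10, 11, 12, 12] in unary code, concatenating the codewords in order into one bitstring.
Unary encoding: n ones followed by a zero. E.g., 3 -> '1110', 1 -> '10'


Encode each number as n ones followed by a terminating 0:
  10 -> 11111111110 (11 bits)
  11 -> 111111111110 (12 bits)
  12 -> 1111111111110 (13 bits)
  12 -> 1111111111110 (13 bits)
Total length = 11 + 12 + 13 + 13 = 49 bits.

Unary([10, 11, 12, 12]) = 1111111111011111111111011111111111101111111111110 (49 bits)


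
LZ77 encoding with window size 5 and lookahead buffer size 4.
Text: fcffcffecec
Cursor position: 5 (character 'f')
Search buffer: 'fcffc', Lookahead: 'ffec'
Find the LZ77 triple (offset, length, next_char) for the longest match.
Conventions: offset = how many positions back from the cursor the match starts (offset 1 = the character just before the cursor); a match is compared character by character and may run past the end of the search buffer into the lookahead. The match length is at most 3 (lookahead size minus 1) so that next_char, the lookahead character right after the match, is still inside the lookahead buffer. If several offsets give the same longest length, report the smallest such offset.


Try each offset into the search buffer:
  offset=1 (pos 4, char 'c'): match length 0
  offset=2 (pos 3, char 'f'): match length 1
  offset=3 (pos 2, char 'f'): match length 2
  offset=4 (pos 1, char 'c'): match length 0
  offset=5 (pos 0, char 'f'): match length 1
Longest match has length 2 at offset 3.
next_char = character at position 5 + 2 = 7 -> 'e'

Best match: offset=3, length=2 (matching 'ff' starting at position 2)
LZ77 triple: (3, 2, 'e')


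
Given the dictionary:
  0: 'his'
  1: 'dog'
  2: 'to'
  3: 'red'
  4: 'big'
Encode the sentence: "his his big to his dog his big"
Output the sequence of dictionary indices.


Look up each word in the dictionary:
  'his' -> 0
  'his' -> 0
  'big' -> 4
  'to' -> 2
  'his' -> 0
  'dog' -> 1
  'his' -> 0
  'big' -> 4

Encoded: [0, 0, 4, 2, 0, 1, 0, 4]


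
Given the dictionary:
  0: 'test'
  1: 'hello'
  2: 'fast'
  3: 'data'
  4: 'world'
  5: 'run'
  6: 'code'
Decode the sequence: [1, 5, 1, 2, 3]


Look up each index in the dictionary:
  1 -> 'hello'
  5 -> 'run'
  1 -> 'hello'
  2 -> 'fast'
  3 -> 'data'

Decoded: "hello run hello fast data"


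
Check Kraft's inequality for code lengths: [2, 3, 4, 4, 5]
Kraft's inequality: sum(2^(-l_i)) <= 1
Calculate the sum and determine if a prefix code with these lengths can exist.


Sum = 2^(-2) + 2^(-3) + 2^(-4) + 2^(-4) + 2^(-5)
    = 0.25 + 0.125 + 0.0625 + 0.0625 + 0.03125
    = 17/32 = 0.53125
Since 0.53125 <= 1, Kraft's inequality IS satisfied.
A prefix code with these lengths CAN exist.

Kraft sum = 0.53125. Satisfied.


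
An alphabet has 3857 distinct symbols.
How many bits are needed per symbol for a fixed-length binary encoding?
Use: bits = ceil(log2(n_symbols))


log2(3857) = 11.9133
Bracket: 2^11 = 2048 < 3857 <= 2^12 = 4096
So ceil(log2(3857)) = 12

bits = ceil(log2(3857)) = ceil(11.9133) = 12 bits


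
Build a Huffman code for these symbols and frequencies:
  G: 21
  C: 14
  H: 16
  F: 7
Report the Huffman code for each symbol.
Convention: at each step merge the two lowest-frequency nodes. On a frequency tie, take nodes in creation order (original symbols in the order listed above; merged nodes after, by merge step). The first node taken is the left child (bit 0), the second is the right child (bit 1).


Huffman tree construction:
Step 1: Merge F(7) + C(14) = 21
Step 2: Merge H(16) + G(21) = 37
Step 3: Merge (F+C)(21) + (H+G)(37) = 58
Read each symbol's code off the tree from the root (left child = 0, right child = 1).

Codes:
  G: 11 (length 2)
  C: 01 (length 2)
  H: 10 (length 2)
  F: 00 (length 2)
Average code length: 116/58 = 2.0000 bits/symbol


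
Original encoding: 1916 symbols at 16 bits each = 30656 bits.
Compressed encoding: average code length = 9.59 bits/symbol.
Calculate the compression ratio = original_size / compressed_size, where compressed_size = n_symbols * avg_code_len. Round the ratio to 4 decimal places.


original_size = n_symbols * orig_bits = 1916 * 16 = 30656 bits
compressed_size = n_symbols * avg_code_len = 1916 * 9.59 = 18374.44 bits
ratio = original_size / compressed_size = 30656 / 18374.44 = 1.6684

Compression ratio = 1.6684


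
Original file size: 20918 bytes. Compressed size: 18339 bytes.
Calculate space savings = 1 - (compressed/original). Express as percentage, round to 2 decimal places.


ratio = compressed/original = 18339/20918 = 0.876709
savings = 1 - ratio = 1 - 0.876709 = 0.123291
as a percentage: 0.123291 * 100 = 12.33%

Space savings = 1 - 18339/20918 = 12.33%


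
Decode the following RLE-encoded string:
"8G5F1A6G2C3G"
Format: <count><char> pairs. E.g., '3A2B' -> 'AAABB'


Expanding each <count><char> pair:
  8G -> 'GGGGGGGG'
  5F -> 'FFFFF'
  1A -> 'A'
  6G -> 'GGGGGG'
  2C -> 'CC'
  3G -> 'GGG'

Decoded = GGGGGGGGFFFFFAGGGGGGCCGGG


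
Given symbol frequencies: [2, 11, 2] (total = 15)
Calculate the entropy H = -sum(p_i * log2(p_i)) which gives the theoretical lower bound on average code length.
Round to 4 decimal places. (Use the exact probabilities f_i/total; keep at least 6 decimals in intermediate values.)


Per-symbol terms -p_i * log2(p_i) with p_i = f_i/15:
  p = 2/15 = 0.133333: log2(p) = -2.906891, -p*log2(p) = 0.387585
  p = 11/15 = 0.733333: log2(p) = -0.447459, -p*log2(p) = 0.328137
  p = 2/15 = 0.133333: log2(p) = -2.906891, -p*log2(p) = 0.387585
H = 0.387585 + 0.328137 + 0.387585 = 1.103307

H = 1.1033 bits/symbol


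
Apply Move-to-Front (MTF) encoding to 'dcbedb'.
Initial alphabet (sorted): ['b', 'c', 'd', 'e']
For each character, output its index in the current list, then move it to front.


MTF encoding:
'd': index 2 in ['b', 'c', 'd', 'e'] -> ['d', 'b', 'c', 'e']
'c': index 2 in ['d', 'b', 'c', 'e'] -> ['c', 'd', 'b', 'e']
'b': index 2 in ['c', 'd', 'b', 'e'] -> ['b', 'c', 'd', 'e']
'e': index 3 in ['b', 'c', 'd', 'e'] -> ['e', 'b', 'c', 'd']
'd': index 3 in ['e', 'b', 'c', 'd'] -> ['d', 'e', 'b', 'c']
'b': index 2 in ['d', 'e', 'b', 'c'] -> ['b', 'd', 'e', 'c']


Output: [2, 2, 2, 3, 3, 2]


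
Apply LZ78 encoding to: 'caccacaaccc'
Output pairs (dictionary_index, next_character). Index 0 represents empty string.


LZ78 encoding steps:
Dictionary: {0: ''}
Step 1: w='' (idx 0), next='c' -> output (0, 'c'), add 'c' as idx 1
Step 2: w='' (idx 0), next='a' -> output (0, 'a'), add 'a' as idx 2
Step 3: w='c' (idx 1), next='c' -> output (1, 'c'), add 'cc' as idx 3
Step 4: w='a' (idx 2), next='c' -> output (2, 'c'), add 'ac' as idx 4
Step 5: w='a' (idx 2), next='a' -> output (2, 'a'), add 'aa' as idx 5
Step 6: w='cc' (idx 3), next='c' -> output (3, 'c'), add 'ccc' as idx 6


Encoded: [(0, 'c'), (0, 'a'), (1, 'c'), (2, 'c'), (2, 'a'), (3, 'c')]


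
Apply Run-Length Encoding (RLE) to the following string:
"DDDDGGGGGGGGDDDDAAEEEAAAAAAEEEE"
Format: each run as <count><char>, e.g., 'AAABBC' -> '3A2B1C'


Scanning runs left to right:
  i=0: run of 'D' x 4 -> '4D'
  i=4: run of 'G' x 8 -> '8G'
  i=12: run of 'D' x 4 -> '4D'
  i=16: run of 'A' x 2 -> '2A'
  i=18: run of 'E' x 3 -> '3E'
  i=21: run of 'A' x 6 -> '6A'
  i=27: run of 'E' x 4 -> '4E'

RLE = 4D8G4D2A3E6A4E


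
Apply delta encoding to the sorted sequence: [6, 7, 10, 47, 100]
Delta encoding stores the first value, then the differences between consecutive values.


First value: 6
Deltas:
  7 - 6 = 1
  10 - 7 = 3
  47 - 10 = 37
  100 - 47 = 53


Delta encoded: [6, 1, 3, 37, 53]


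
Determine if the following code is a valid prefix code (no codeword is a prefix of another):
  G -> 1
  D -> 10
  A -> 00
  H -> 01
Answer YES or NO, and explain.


Checking each pair (does one codeword prefix another?):
  G='1' vs D='10': prefix -- VIOLATION

NO -- this is NOT a valid prefix code. G (1) is a prefix of D (10).


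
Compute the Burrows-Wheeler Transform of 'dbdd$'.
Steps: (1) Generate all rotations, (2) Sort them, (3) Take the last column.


Rotations (sorted):
  0: $dbdd -> last char: d
  1: bdd$d -> last char: d
  2: d$dbd -> last char: d
  3: dbdd$ -> last char: $
  4: dd$db -> last char: b


BWT = ddd$b


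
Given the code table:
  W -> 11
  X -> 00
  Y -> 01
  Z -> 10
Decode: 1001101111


Decoding:
10 -> Z
01 -> Y
10 -> Z
11 -> W
11 -> W


Result: ZYZWW


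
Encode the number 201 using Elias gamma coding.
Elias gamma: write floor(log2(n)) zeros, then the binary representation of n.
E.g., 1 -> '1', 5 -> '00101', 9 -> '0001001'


num_bits = floor(log2(201)) + 1 = 8
leading_zeros = num_bits - 1 = 7
binary(201) = 11001001

Elias gamma(201) = '0000000' + '11001001' = 000000011001001 (15 bits)


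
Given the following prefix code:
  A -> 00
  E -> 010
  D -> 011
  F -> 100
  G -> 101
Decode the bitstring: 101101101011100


Decoding step by step:
Bits 101 -> G
Bits 101 -> G
Bits 101 -> G
Bits 011 -> D
Bits 100 -> F


Decoded message: GGGDF


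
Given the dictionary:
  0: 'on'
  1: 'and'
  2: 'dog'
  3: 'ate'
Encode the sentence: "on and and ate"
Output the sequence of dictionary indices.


Look up each word in the dictionary:
  'on' -> 0
  'and' -> 1
  'and' -> 1
  'ate' -> 3

Encoded: [0, 1, 1, 3]


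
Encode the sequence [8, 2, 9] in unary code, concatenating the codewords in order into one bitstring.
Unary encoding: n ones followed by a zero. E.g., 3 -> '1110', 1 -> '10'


Encode each number as n ones followed by a terminating 0:
  8 -> 111111110 (9 bits)
  2 -> 110 (3 bits)
  9 -> 1111111110 (10 bits)
Total length = 9 + 3 + 10 = 22 bits.

Unary([8, 2, 9]) = 1111111101101111111110 (22 bits)


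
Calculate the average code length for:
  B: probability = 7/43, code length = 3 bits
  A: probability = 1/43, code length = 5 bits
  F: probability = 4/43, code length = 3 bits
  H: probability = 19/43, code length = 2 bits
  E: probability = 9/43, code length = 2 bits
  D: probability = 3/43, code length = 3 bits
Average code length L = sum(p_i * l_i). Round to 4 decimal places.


Weighted contributions p_i * l_i:
  B: (7/43) * 3 = 21/43
  A: (1/43) * 5 = 5/43
  F: (4/43) * 3 = 12/43
  H: (19/43) * 2 = 38/43
  E: (9/43) * 2 = 18/43
  D: (3/43) * 3 = 9/43
Sum = (21 + 5 + 12 + 38 + 18 + 9)/43 = 103/43

L = 103/43 = 2.3953 bits/symbol


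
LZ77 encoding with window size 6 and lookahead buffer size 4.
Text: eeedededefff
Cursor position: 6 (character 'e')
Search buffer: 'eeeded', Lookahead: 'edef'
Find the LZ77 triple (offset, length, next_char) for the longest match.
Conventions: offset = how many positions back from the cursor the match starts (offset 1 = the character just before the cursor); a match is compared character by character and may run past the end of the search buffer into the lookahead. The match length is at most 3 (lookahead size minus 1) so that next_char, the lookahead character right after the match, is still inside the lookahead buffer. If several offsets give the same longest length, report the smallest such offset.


Try each offset into the search buffer:
  offset=1 (pos 5, char 'd'): match length 0
  offset=2 (pos 4, char 'e'): match length 3
  offset=3 (pos 3, char 'd'): match length 0
  offset=4 (pos 2, char 'e'): match length 3
  offset=5 (pos 1, char 'e'): match length 1
  offset=6 (pos 0, char 'e'): match length 1
Longest match has length 3, found at offsets 2, 4; take the smallest, offset 2.
next_char = character at position 6 + 3 = 9 -> 'f'

Best match: offset=2, length=3 (matching 'ede' starting at position 4)
LZ77 triple: (2, 3, 'f')


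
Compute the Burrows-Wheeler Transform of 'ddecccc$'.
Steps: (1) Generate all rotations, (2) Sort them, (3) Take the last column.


Rotations (sorted):
  0: $ddecccc -> last char: c
  1: c$ddeccc -> last char: c
  2: cc$ddecc -> last char: c
  3: ccc$ddec -> last char: c
  4: cccc$dde -> last char: e
  5: ddecccc$ -> last char: $
  6: decccc$d -> last char: d
  7: ecccc$dd -> last char: d


BWT = cccce$dd


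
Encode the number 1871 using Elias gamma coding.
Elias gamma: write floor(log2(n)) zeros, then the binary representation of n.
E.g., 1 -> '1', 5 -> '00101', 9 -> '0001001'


num_bits = floor(log2(1871)) + 1 = 11
leading_zeros = num_bits - 1 = 10
binary(1871) = 11101001111

Elias gamma(1871) = '0000000000' + '11101001111' = 000000000011101001111 (21 bits)


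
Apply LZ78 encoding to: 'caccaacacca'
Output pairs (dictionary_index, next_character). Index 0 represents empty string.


LZ78 encoding steps:
Dictionary: {0: ''}
Step 1: w='' (idx 0), next='c' -> output (0, 'c'), add 'c' as idx 1
Step 2: w='' (idx 0), next='a' -> output (0, 'a'), add 'a' as idx 2
Step 3: w='c' (idx 1), next='c' -> output (1, 'c'), add 'cc' as idx 3
Step 4: w='a' (idx 2), next='a' -> output (2, 'a'), add 'aa' as idx 4
Step 5: w='c' (idx 1), next='a' -> output (1, 'a'), add 'ca' as idx 5
Step 6: w='cc' (idx 3), next='a' -> output (3, 'a'), add 'cca' as idx 6


Encoded: [(0, 'c'), (0, 'a'), (1, 'c'), (2, 'a'), (1, 'a'), (3, 'a')]


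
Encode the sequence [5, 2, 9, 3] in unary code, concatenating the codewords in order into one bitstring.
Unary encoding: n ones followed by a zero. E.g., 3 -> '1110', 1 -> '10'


Encode each number as n ones followed by a terminating 0:
  5 -> 111110 (6 bits)
  2 -> 110 (3 bits)
  9 -> 1111111110 (10 bits)
  3 -> 1110 (4 bits)
Total length = 6 + 3 + 10 + 4 = 23 bits.

Unary([5, 2, 9, 3]) = 11111011011111111101110 (23 bits)


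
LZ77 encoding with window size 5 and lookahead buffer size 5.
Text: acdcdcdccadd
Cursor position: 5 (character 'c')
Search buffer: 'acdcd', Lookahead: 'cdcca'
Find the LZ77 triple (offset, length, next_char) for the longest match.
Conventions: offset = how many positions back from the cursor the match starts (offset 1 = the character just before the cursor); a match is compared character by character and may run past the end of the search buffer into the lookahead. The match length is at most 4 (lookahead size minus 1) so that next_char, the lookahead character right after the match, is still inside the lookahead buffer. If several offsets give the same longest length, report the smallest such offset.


Try each offset into the search buffer:
  offset=1 (pos 4, char 'd'): match length 0
  offset=2 (pos 3, char 'c'): match length 3
  offset=3 (pos 2, char 'd'): match length 0
  offset=4 (pos 1, char 'c'): match length 3
  offset=5 (pos 0, char 'a'): match length 0
Longest match has length 3, found at offsets 2, 4; take the smallest, offset 2.
next_char = character at position 5 + 3 = 8 -> 'c'

Best match: offset=2, length=3 (matching 'cdc' starting at position 3)
LZ77 triple: (2, 3, 'c')


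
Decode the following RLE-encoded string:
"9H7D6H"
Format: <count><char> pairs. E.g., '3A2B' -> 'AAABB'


Expanding each <count><char> pair:
  9H -> 'HHHHHHHHH'
  7D -> 'DDDDDDD'
  6H -> 'HHHHHH'

Decoded = HHHHHHHHHDDDDDDDHHHHHH


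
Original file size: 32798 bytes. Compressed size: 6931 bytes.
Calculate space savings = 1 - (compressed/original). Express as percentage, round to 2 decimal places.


ratio = compressed/original = 6931/32798 = 0.211324
savings = 1 - ratio = 1 - 0.211324 = 0.788676
as a percentage: 0.788676 * 100 = 78.87%

Space savings = 1 - 6931/32798 = 78.87%


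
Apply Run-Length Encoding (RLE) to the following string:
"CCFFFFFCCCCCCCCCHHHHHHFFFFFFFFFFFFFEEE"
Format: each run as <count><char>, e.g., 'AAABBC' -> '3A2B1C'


Scanning runs left to right:
  i=0: run of 'C' x 2 -> '2C'
  i=2: run of 'F' x 5 -> '5F'
  i=7: run of 'C' x 9 -> '9C'
  i=16: run of 'H' x 6 -> '6H'
  i=22: run of 'F' x 13 -> '13F'
  i=35: run of 'E' x 3 -> '3E'

RLE = 2C5F9C6H13F3E


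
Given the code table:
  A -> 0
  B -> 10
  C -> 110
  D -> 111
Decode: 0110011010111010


Decoding:
0 -> A
110 -> C
0 -> A
110 -> C
10 -> B
111 -> D
0 -> A
10 -> B


Result: ACACBDAB


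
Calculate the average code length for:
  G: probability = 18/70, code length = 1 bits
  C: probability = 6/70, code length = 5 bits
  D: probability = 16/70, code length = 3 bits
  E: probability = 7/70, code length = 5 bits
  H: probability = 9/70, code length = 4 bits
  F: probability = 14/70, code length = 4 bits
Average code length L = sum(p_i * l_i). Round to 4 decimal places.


Weighted contributions p_i * l_i:
  G: (18/70) * 1 = 18/70
  C: (6/70) * 5 = 30/70
  D: (16/70) * 3 = 48/70
  E: (7/70) * 5 = 35/70
  H: (9/70) * 4 = 36/70
  F: (14/70) * 4 = 56/70
Sum = (18 + 30 + 48 + 35 + 36 + 56)/70 = 223/70

L = 223/70 = 3.1857 bits/symbol


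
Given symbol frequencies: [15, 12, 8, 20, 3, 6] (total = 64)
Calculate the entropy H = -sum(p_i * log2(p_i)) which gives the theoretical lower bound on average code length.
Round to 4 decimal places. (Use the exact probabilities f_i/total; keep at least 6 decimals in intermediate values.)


Per-symbol terms -p_i * log2(p_i) with p_i = f_i/64:
  p = 15/64 = 0.234375: log2(p) = -2.093109, -p*log2(p) = 0.490573
  p = 12/64 = 0.187500: log2(p) = -2.415037, -p*log2(p) = 0.452820
  p = 8/64 = 0.125000: log2(p) = -3.000000, -p*log2(p) = 0.375000
  p = 20/64 = 0.312500: log2(p) = -1.678072, -p*log2(p) = 0.524397
  p = 3/64 = 0.046875: log2(p) = -4.415037, -p*log2(p) = 0.206955
  p = 6/64 = 0.093750: log2(p) = -3.415037, -p*log2(p) = 0.320160
H = 0.490573 + 0.452820 + 0.375000 + 0.524397 + 0.206955 + 0.320160 = 2.369905

H = 2.3699 bits/symbol


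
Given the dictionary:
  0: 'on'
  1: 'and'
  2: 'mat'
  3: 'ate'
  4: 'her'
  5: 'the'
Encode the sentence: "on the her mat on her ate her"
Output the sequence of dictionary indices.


Look up each word in the dictionary:
  'on' -> 0
  'the' -> 5
  'her' -> 4
  'mat' -> 2
  'on' -> 0
  'her' -> 4
  'ate' -> 3
  'her' -> 4

Encoded: [0, 5, 4, 2, 0, 4, 3, 4]


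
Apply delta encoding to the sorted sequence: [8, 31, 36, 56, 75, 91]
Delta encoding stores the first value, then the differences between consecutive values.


First value: 8
Deltas:
  31 - 8 = 23
  36 - 31 = 5
  56 - 36 = 20
  75 - 56 = 19
  91 - 75 = 16


Delta encoded: [8, 23, 5, 20, 19, 16]


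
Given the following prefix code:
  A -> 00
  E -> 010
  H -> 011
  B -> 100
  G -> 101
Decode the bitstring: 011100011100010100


Decoding step by step:
Bits 011 -> H
Bits 100 -> B
Bits 011 -> H
Bits 100 -> B
Bits 010 -> E
Bits 100 -> B


Decoded message: HBHBEB


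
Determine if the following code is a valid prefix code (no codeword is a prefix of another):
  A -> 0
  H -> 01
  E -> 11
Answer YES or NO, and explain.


Checking each pair (does one codeword prefix another?):
  A='0' vs H='01': prefix -- VIOLATION

NO -- this is NOT a valid prefix code. A (0) is a prefix of H (01).


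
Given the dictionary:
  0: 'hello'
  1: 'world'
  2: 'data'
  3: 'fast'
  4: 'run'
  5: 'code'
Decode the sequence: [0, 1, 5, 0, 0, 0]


Look up each index in the dictionary:
  0 -> 'hello'
  1 -> 'world'
  5 -> 'code'
  0 -> 'hello'
  0 -> 'hello'
  0 -> 'hello'

Decoded: "hello world code hello hello hello"


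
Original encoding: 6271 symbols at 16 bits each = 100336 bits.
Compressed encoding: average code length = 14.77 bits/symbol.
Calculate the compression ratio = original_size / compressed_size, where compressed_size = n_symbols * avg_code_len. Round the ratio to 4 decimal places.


original_size = n_symbols * orig_bits = 6271 * 16 = 100336 bits
compressed_size = n_symbols * avg_code_len = 6271 * 14.77 = 92622.67 bits
ratio = original_size / compressed_size = 100336 / 92622.67 = 1.0833

Compression ratio = 1.0833


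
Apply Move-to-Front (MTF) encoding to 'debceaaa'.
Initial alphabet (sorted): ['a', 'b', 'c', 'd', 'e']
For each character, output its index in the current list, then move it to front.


MTF encoding:
'd': index 3 in ['a', 'b', 'c', 'd', 'e'] -> ['d', 'a', 'b', 'c', 'e']
'e': index 4 in ['d', 'a', 'b', 'c', 'e'] -> ['e', 'd', 'a', 'b', 'c']
'b': index 3 in ['e', 'd', 'a', 'b', 'c'] -> ['b', 'e', 'd', 'a', 'c']
'c': index 4 in ['b', 'e', 'd', 'a', 'c'] -> ['c', 'b', 'e', 'd', 'a']
'e': index 2 in ['c', 'b', 'e', 'd', 'a'] -> ['e', 'c', 'b', 'd', 'a']
'a': index 4 in ['e', 'c', 'b', 'd', 'a'] -> ['a', 'e', 'c', 'b', 'd']
'a': index 0 in ['a', 'e', 'c', 'b', 'd'] -> ['a', 'e', 'c', 'b', 'd']
'a': index 0 in ['a', 'e', 'c', 'b', 'd'] -> ['a', 'e', 'c', 'b', 'd']


Output: [3, 4, 3, 4, 2, 4, 0, 0]


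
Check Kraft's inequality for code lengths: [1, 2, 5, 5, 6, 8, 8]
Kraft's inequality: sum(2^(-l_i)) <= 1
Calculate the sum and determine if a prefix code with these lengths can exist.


Sum = 2^(-1) + 2^(-2) + 2^(-5) + 2^(-5) + 2^(-6) + 2^(-8) + 2^(-8)
    = 0.5 + 0.25 + 0.03125 + 0.03125 + 0.015625 + 0.00390625 + 0.00390625
    = 214/256 = 0.8359375
Since 0.8359375 <= 1, Kraft's inequality IS satisfied.
A prefix code with these lengths CAN exist.

Kraft sum = 0.8359375. Satisfied.


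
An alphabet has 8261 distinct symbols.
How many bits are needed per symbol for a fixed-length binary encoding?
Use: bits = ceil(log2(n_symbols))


log2(8261) = 13.0121
Bracket: 2^13 = 8192 < 8261 <= 2^14 = 16384
So ceil(log2(8261)) = 14

bits = ceil(log2(8261)) = ceil(13.0121) = 14 bits


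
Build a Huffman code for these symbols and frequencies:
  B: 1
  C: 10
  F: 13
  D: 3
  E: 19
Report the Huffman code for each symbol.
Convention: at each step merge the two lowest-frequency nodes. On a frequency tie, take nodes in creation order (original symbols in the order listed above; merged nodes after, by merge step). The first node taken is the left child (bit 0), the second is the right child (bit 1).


Huffman tree construction:
Step 1: Merge B(1) + D(3) = 4
Step 2: Merge (B+D)(4) + C(10) = 14
Step 3: Merge F(13) + ((B+D)+C)(14) = 27
Step 4: Merge E(19) + (F+((B+D)+C))(27) = 46
Read each symbol's code off the tree from the root (left child = 0, right child = 1).

Codes:
  B: 1100 (length 4)
  C: 111 (length 3)
  F: 10 (length 2)
  D: 1101 (length 4)
  E: 0 (length 1)
Average code length: 91/46 = 1.9783 bits/symbol


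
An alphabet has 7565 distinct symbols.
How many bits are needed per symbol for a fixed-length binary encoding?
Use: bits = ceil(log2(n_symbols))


log2(7565) = 12.8851
Bracket: 2^12 = 4096 < 7565 <= 2^13 = 8192
So ceil(log2(7565)) = 13

bits = ceil(log2(7565)) = ceil(12.8851) = 13 bits


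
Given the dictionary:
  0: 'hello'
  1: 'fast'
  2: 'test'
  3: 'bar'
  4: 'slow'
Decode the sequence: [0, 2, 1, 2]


Look up each index in the dictionary:
  0 -> 'hello'
  2 -> 'test'
  1 -> 'fast'
  2 -> 'test'

Decoded: "hello test fast test"


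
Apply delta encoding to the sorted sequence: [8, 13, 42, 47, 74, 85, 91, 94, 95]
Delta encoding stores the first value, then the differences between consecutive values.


First value: 8
Deltas:
  13 - 8 = 5
  42 - 13 = 29
  47 - 42 = 5
  74 - 47 = 27
  85 - 74 = 11
  91 - 85 = 6
  94 - 91 = 3
  95 - 94 = 1


Delta encoded: [8, 5, 29, 5, 27, 11, 6, 3, 1]


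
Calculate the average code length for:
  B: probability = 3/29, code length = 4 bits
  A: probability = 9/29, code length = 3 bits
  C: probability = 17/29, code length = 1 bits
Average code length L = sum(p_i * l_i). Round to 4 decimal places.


Weighted contributions p_i * l_i:
  B: (3/29) * 4 = 12/29
  A: (9/29) * 3 = 27/29
  C: (17/29) * 1 = 17/29
Sum = (12 + 27 + 17)/29 = 56/29

L = 56/29 = 1.9310 bits/symbol


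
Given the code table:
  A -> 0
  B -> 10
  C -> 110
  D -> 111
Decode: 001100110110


Decoding:
0 -> A
0 -> A
110 -> C
0 -> A
110 -> C
110 -> C


Result: AACACC


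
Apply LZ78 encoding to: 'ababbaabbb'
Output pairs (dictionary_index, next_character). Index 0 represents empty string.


LZ78 encoding steps:
Dictionary: {0: ''}
Step 1: w='' (idx 0), next='a' -> output (0, 'a'), add 'a' as idx 1
Step 2: w='' (idx 0), next='b' -> output (0, 'b'), add 'b' as idx 2
Step 3: w='a' (idx 1), next='b' -> output (1, 'b'), add 'ab' as idx 3
Step 4: w='b' (idx 2), next='a' -> output (2, 'a'), add 'ba' as idx 4
Step 5: w='ab' (idx 3), next='b' -> output (3, 'b'), add 'abb' as idx 5
Step 6: w='b' (idx 2), end of input -> output (2, '')


Encoded: [(0, 'a'), (0, 'b'), (1, 'b'), (2, 'a'), (3, 'b'), (2, '')]


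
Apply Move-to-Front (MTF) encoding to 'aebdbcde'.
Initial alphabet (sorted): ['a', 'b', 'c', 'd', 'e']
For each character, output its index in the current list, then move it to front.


MTF encoding:
'a': index 0 in ['a', 'b', 'c', 'd', 'e'] -> ['a', 'b', 'c', 'd', 'e']
'e': index 4 in ['a', 'b', 'c', 'd', 'e'] -> ['e', 'a', 'b', 'c', 'd']
'b': index 2 in ['e', 'a', 'b', 'c', 'd'] -> ['b', 'e', 'a', 'c', 'd']
'd': index 4 in ['b', 'e', 'a', 'c', 'd'] -> ['d', 'b', 'e', 'a', 'c']
'b': index 1 in ['d', 'b', 'e', 'a', 'c'] -> ['b', 'd', 'e', 'a', 'c']
'c': index 4 in ['b', 'd', 'e', 'a', 'c'] -> ['c', 'b', 'd', 'e', 'a']
'd': index 2 in ['c', 'b', 'd', 'e', 'a'] -> ['d', 'c', 'b', 'e', 'a']
'e': index 3 in ['d', 'c', 'b', 'e', 'a'] -> ['e', 'd', 'c', 'b', 'a']


Output: [0, 4, 2, 4, 1, 4, 2, 3]


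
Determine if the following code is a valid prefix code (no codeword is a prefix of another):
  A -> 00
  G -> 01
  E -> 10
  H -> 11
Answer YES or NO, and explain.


Checking each pair (does one codeword prefix another?):
  A='00' vs G='01': no prefix
  A='00' vs E='10': no prefix
  A='00' vs H='11': no prefix
  G='01' vs A='00': no prefix
  G='01' vs E='10': no prefix
  G='01' vs H='11': no prefix
  E='10' vs A='00': no prefix
  E='10' vs G='01': no prefix
  E='10' vs H='11': no prefix
  H='11' vs A='00': no prefix
  H='11' vs G='01': no prefix
  H='11' vs E='10': no prefix
No violation found over all pairs.

YES -- this is a valid prefix code. No codeword is a prefix of any other codeword.


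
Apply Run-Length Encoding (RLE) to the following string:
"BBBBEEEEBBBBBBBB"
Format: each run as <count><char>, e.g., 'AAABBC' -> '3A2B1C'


Scanning runs left to right:
  i=0: run of 'B' x 4 -> '4B'
  i=4: run of 'E' x 4 -> '4E'
  i=8: run of 'B' x 8 -> '8B'

RLE = 4B4E8B


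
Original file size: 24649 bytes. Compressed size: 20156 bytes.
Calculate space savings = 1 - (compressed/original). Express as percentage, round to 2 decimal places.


ratio = compressed/original = 20156/24649 = 0.817721
savings = 1 - ratio = 1 - 0.817721 = 0.182279
as a percentage: 0.182279 * 100 = 18.23%

Space savings = 1 - 20156/24649 = 18.23%


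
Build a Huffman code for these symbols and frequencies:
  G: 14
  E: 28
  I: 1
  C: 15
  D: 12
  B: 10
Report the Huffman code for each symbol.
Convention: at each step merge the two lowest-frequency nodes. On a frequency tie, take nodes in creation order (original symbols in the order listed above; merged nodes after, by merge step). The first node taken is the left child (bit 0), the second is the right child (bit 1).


Huffman tree construction:
Step 1: Merge I(1) + B(10) = 11
Step 2: Merge (I+B)(11) + D(12) = 23
Step 3: Merge G(14) + C(15) = 29
Step 4: Merge ((I+B)+D)(23) + E(28) = 51
Step 5: Merge (G+C)(29) + (((I+B)+D)+E)(51) = 80
Read each symbol's code off the tree from the root (left child = 0, right child = 1).

Codes:
  G: 00 (length 2)
  E: 11 (length 2)
  I: 1000 (length 4)
  C: 01 (length 2)
  D: 101 (length 3)
  B: 1001 (length 4)
Average code length: 194/80 = 2.4250 bits/symbol


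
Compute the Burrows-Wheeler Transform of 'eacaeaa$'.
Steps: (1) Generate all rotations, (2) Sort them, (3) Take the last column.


Rotations (sorted):
  0: $eacaeaa -> last char: a
  1: a$eacaea -> last char: a
  2: aa$eacae -> last char: e
  3: acaeaa$e -> last char: e
  4: aeaa$eac -> last char: c
  5: caeaa$ea -> last char: a
  6: eaa$eaca -> last char: a
  7: eacaeaa$ -> last char: $


BWT = aaeecaa$


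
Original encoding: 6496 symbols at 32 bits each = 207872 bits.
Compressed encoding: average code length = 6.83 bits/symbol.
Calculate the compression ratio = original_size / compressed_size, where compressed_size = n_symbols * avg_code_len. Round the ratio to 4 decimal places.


original_size = n_symbols * orig_bits = 6496 * 32 = 207872 bits
compressed_size = n_symbols * avg_code_len = 6496 * 6.83 = 44367.68 bits
ratio = original_size / compressed_size = 207872 / 44367.68 = 4.6852

Compression ratio = 4.6852


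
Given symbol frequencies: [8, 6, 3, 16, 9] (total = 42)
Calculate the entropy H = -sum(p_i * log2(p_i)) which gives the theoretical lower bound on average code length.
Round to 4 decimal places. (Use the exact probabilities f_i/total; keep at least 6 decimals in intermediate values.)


Per-symbol terms -p_i * log2(p_i) with p_i = f_i/42:
  p = 8/42 = 0.190476: log2(p) = -2.392317, -p*log2(p) = 0.455680
  p = 6/42 = 0.142857: log2(p) = -2.807355, -p*log2(p) = 0.401051
  p = 3/42 = 0.071429: log2(p) = -3.807355, -p*log2(p) = 0.271954
  p = 16/42 = 0.380952: log2(p) = -1.392317, -p*log2(p) = 0.530407
  p = 9/42 = 0.214286: log2(p) = -2.222392, -p*log2(p) = 0.476227
H = 0.455680 + 0.401051 + 0.271954 + 0.530407 + 0.476227 = 2.135319

H = 2.1353 bits/symbol


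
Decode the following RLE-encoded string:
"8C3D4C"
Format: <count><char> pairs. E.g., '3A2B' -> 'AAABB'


Expanding each <count><char> pair:
  8C -> 'CCCCCCCC'
  3D -> 'DDD'
  4C -> 'CCCC'

Decoded = CCCCCCCCDDDCCCC


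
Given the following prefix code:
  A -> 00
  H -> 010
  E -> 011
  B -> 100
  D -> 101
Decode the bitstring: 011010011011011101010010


Decoding step by step:
Bits 011 -> E
Bits 010 -> H
Bits 011 -> E
Bits 011 -> E
Bits 011 -> E
Bits 101 -> D
Bits 010 -> H
Bits 010 -> H


Decoded message: EHEEEDHH


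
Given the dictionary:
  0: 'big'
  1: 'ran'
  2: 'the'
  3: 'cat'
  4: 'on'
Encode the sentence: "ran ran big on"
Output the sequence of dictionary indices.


Look up each word in the dictionary:
  'ran' -> 1
  'ran' -> 1
  'big' -> 0
  'on' -> 4

Encoded: [1, 1, 0, 4]


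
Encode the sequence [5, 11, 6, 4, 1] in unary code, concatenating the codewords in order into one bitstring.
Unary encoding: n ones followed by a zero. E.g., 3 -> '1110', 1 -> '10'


Encode each number as n ones followed by a terminating 0:
  5 -> 111110 (6 bits)
  11 -> 111111111110 (12 bits)
  6 -> 1111110 (7 bits)
  4 -> 11110 (5 bits)
  1 -> 10 (2 bits)
Total length = 6 + 12 + 7 + 5 + 2 = 32 bits.

Unary([5, 11, 6, 4, 1]) = 11111011111111111011111101111010 (32 bits)


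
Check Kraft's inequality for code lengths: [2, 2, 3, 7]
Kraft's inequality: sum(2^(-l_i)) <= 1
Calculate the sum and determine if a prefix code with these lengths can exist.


Sum = 2^(-2) + 2^(-2) + 2^(-3) + 2^(-7)
    = 0.25 + 0.25 + 0.125 + 0.0078125
    = 81/128 = 0.6328125
Since 0.6328125 <= 1, Kraft's inequality IS satisfied.
A prefix code with these lengths CAN exist.

Kraft sum = 0.6328125. Satisfied.


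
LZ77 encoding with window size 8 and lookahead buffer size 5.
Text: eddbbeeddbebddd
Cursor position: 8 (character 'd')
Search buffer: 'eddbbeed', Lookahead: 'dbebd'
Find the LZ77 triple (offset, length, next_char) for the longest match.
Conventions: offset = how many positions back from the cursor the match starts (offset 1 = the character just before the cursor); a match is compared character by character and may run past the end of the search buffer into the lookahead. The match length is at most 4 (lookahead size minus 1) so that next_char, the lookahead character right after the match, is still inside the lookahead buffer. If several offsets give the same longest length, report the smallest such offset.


Try each offset into the search buffer:
  offset=1 (pos 7, char 'd'): match length 1
  offset=2 (pos 6, char 'e'): match length 0
  offset=3 (pos 5, char 'e'): match length 0
  offset=4 (pos 4, char 'b'): match length 0
  offset=5 (pos 3, char 'b'): match length 0
  offset=6 (pos 2, char 'd'): match length 2
  offset=7 (pos 1, char 'd'): match length 1
  offset=8 (pos 0, char 'e'): match length 0
Longest match has length 2 at offset 6.
next_char = character at position 8 + 2 = 10 -> 'e'

Best match: offset=6, length=2 (matching 'db' starting at position 2)
LZ77 triple: (6, 2, 'e')


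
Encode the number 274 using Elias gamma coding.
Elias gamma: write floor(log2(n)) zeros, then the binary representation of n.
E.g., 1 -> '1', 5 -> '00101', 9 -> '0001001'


num_bits = floor(log2(274)) + 1 = 9
leading_zeros = num_bits - 1 = 8
binary(274) = 100010010

Elias gamma(274) = '00000000' + '100010010' = 00000000100010010 (17 bits)


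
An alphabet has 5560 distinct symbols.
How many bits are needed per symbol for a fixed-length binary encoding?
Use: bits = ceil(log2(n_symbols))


log2(5560) = 12.4409
Bracket: 2^12 = 4096 < 5560 <= 2^13 = 8192
So ceil(log2(5560)) = 13

bits = ceil(log2(5560)) = ceil(12.4409) = 13 bits
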